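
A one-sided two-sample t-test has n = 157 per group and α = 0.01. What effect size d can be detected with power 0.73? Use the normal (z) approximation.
d ≈ 0.33

Minimum detectable effect (two-sample t-test, normal approximation):
d = (z_α + z_β) / √(n/2)
d = (2.326 + 0.613) / √(157/2)
d = 2.939 / 8.860
d ≈ 0.33

By Cohen's convention (0.2 small / 0.5 medium / 0.8 large): small effect.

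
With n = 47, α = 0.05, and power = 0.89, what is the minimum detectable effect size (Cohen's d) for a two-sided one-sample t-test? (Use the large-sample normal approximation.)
d ≈ 0.46

Minimum detectable effect (one-sample t-test, normal approximation):
d = (z_{α/2} + z_β) / √n
d = (1.960 + 1.227) / √47
d = 3.186 / 6.856
d ≈ 0.46

By Cohen's convention (0.2 small / 0.5 medium / 0.8 large): small effect.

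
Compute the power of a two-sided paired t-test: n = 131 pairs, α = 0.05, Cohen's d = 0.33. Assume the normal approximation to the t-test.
Power ≈ 0.97

Power calculation (paired t-test, normal approximation):
z_β = d · √n - z_{α/2}
z_β = 0.33 · √131 - 1.960
z_β = 0.33 · 11.446 - 1.960
z_β = 1.817

Power = Φ(z_β) = Φ(1.817) ≈ 0.965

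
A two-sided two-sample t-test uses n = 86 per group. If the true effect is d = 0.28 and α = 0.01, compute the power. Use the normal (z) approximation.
Power ≈ 0.23

Power calculation (two-sample t-test, normal approximation):
z_β = d · √(n/2) - z_{α/2}
z_β = 0.28 · √(86/2) - 2.576
z_β = 0.28 · 6.557 - 2.576
z_β = -0.740

Power = Φ(z_β) = Φ(-0.740) ≈ 0.230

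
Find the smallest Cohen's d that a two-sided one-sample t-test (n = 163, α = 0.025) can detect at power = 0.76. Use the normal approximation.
d ≈ 0.23

Minimum detectable effect (one-sample t-test, normal approximation):
d = (z_{α/2} + z_β) / √n
d = (2.241 + 0.706) / √163
d = 2.948 / 12.767
d ≈ 0.23

By Cohen's convention (0.2 small / 0.5 medium / 0.8 large): small effect.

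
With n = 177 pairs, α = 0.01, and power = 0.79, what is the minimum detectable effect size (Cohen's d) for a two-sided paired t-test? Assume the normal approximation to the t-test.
d ≈ 0.25

Minimum detectable effect (paired t-test, normal approximation):
d = (z_{α/2} + z_β) / √n
d = (2.576 + 0.806) / √177
d = 3.382 / 13.304
d ≈ 0.25

By Cohen's convention (0.2 small / 0.5 medium / 0.8 large): small effect.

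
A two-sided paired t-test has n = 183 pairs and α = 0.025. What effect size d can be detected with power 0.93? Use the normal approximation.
d ≈ 0.27

Minimum detectable effect (paired t-test, normal approximation):
d = (z_{α/2} + z_β) / √n
d = (2.241 + 1.476) / √183
d = 3.717 / 13.528
d ≈ 0.27

By Cohen's convention (0.2 small / 0.5 medium / 0.8 large): small effect.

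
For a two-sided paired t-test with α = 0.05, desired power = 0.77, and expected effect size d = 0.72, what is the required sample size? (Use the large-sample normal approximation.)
n = 15 pairs

Sample size formula (paired t-test, normal approximation):
n = ((z_{α/2} + z_β) / d)²

z_{α/2} = 1.960 (for α = 0.05, two-sided)
z_β = 0.739 (for power = 0.77)
d = 0.72

n = ((1.960 + 0.739) / 0.72)²
n = (3.749)²
n ≈ 14.06
Round up to the next whole number: n = 15 pairs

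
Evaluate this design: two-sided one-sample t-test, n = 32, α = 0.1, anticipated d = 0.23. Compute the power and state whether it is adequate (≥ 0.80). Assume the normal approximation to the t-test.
Power ≈ 0.37; the study is underpowered (power < 0.80)

Power calculation (one-sample t-test, normal approximation):
z_β = d · √n - z_{α/2}
z_β = 0.23 · √32 - 1.645
z_β = 0.23 · 5.657 - 1.645
z_β = -0.344

Power = Φ(z_β) = Φ(-0.344) ≈ 0.366

Effect size d = 0.23 is small by Cohen's convention (0.2/0.5/0.8).

Threshold: power ≥ 0.80 is conventionally adequate.
Power ≈ 0.37 → the study is underpowered (power < 0.80).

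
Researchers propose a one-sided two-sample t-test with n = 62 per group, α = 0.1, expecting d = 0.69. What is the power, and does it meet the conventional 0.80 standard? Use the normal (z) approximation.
Power ≈ 0.99; the study is adequately powered (power ≥ 0.80)

Power calculation (two-sample t-test, normal approximation):
z_β = d · √(n/2) - z_α
z_β = 0.69 · √(62/2) - 1.282
z_β = 0.69 · 5.568 - 1.282
z_β = 2.560

Power = Φ(z_β) = Φ(2.560) ≈ 0.995

Effect size d = 0.69 is medium by Cohen's convention (0.2/0.5/0.8).

Threshold: power ≥ 0.80 is conventionally adequate.
Power ≈ 0.99 → the study is adequately powered (power ≥ 0.80).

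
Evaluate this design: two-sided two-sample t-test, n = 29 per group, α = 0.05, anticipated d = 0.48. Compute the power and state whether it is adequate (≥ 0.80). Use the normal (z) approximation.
Power ≈ 0.45; the study is underpowered (power < 0.80)

Power calculation (two-sample t-test, normal approximation):
z_β = d · √(n/2) - z_{α/2}
z_β = 0.48 · √(29/2) - 1.960
z_β = 0.48 · 3.808 - 1.960
z_β = -0.132

Power = Φ(z_β) = Φ(-0.132) ≈ 0.447

Effect size d = 0.48 is small by Cohen's convention (0.2/0.5/0.8).

Threshold: power ≥ 0.80 is conventionally adequate.
Power ≈ 0.45 → the study is underpowered (power < 0.80).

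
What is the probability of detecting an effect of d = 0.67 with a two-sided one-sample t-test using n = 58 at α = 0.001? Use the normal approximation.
Power ≈ 0.97

Power calculation (one-sample t-test, normal approximation):
z_β = d · √n - z_{α/2}
z_β = 0.67 · √58 - 3.291
z_β = 0.67 · 7.616 - 3.291
z_β = 1.812

Power = Φ(z_β) = Φ(1.812) ≈ 0.965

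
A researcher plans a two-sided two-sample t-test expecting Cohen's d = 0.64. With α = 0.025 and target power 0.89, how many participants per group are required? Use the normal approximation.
n = 59 per group

Sample size formula (two-sample t-test, normal approximation):
n = 2 · ((z_{α/2} + z_β) / d)²

z_{α/2} = 2.241 (for α = 0.025, two-sided)
z_β = 1.227 (for power = 0.89)
d = 0.64

n = 2 · ((2.241 + 1.227) / 0.64)²
n = 2 · (5.419)²
n ≈ 58.73
Round up to the next whole number: n = 59 per group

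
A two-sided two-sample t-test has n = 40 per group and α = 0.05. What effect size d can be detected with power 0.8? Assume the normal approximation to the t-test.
d ≈ 0.63

Minimum detectable effect (two-sample t-test, normal approximation):
d = (z_{α/2} + z_β) / √(n/2)
d = (1.960 + 0.842) / √(40/2)
d = 2.802 / 4.472
d ≈ 0.63

By Cohen's convention (0.2 small / 0.5 medium / 0.8 large): medium effect.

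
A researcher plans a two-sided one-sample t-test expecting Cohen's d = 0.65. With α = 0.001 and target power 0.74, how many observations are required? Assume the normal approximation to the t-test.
n = 37

Sample size formula (one-sample t-test, normal approximation):
n = ((z_{α/2} + z_β) / d)²

z_{α/2} = 3.291 (for α = 0.001, two-sided)
z_β = 0.643 (for power = 0.74)
d = 0.65

n = ((3.291 + 0.643) / 0.65)²
n = (6.052)²
n ≈ 36.63
Round up to the next whole number: n = 37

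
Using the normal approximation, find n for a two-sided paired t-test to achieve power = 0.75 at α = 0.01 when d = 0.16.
n = 413 pairs

Sample size formula (paired t-test, normal approximation):
n = ((z_{α/2} + z_β) / d)²

z_{α/2} = 2.576 (for α = 0.01, two-sided)
z_β = 0.674 (for power = 0.75)
d = 0.16

n = ((2.576 + 0.674) / 0.16)²
n = (20.313)²
n ≈ 412.62
Round up to the next whole number: n = 413 pairs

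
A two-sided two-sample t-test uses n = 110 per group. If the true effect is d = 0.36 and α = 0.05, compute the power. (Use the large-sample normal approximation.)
Power ≈ 0.76

Power calculation (two-sample t-test, normal approximation):
z_β = d · √(n/2) - z_{α/2}
z_β = 0.36 · √(110/2) - 1.960
z_β = 0.36 · 7.416 - 1.960
z_β = 0.710

Power = Φ(z_β) = Φ(0.710) ≈ 0.761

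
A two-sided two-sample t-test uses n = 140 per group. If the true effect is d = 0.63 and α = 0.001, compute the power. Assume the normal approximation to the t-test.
Power ≈ 0.98

Power calculation (two-sample t-test, normal approximation):
z_β = d · √(n/2) - z_{α/2}
z_β = 0.63 · √(140/2) - 3.291
z_β = 0.63 · 8.367 - 3.291
z_β = 1.980

Power = Φ(z_β) = Φ(1.980) ≈ 0.976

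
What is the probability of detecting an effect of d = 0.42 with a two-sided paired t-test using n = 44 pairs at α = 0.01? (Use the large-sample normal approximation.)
Power ≈ 0.58

Power calculation (paired t-test, normal approximation):
z_β = d · √n - z_{α/2}
z_β = 0.42 · √44 - 2.576
z_β = 0.42 · 6.633 - 2.576
z_β = 0.210

Power = Φ(z_β) = Φ(0.210) ≈ 0.583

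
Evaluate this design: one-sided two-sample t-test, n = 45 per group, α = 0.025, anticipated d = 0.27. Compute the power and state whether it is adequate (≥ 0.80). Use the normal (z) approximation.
Power ≈ 0.25; the study is underpowered (power < 0.80)

Power calculation (two-sample t-test, normal approximation):
z_β = d · √(n/2) - z_α
z_β = 0.27 · √(45/2) - 1.960
z_β = 0.27 · 4.743 - 1.960
z_β = -0.679

Power = Φ(z_β) = Φ(-0.679) ≈ 0.248

Effect size d = 0.27 is small by Cohen's convention (0.2/0.5/0.8).

Threshold: power ≥ 0.80 is conventionally adequate.
Power ≈ 0.25 → the study is underpowered (power < 0.80).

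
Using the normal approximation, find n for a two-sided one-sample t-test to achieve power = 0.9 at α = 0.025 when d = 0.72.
n = 24

Sample size formula (one-sample t-test, normal approximation):
n = ((z_{α/2} + z_β) / d)²

z_{α/2} = 2.241 (for α = 0.025, two-sided)
z_β = 1.282 (for power = 0.9)
d = 0.72

n = ((2.241 + 1.282) / 0.72)²
n = (4.893)²
n ≈ 23.94
Round up to the next whole number: n = 24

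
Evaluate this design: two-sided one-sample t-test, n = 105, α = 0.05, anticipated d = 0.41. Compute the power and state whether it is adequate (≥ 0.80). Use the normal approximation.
Power ≈ 0.99; the study is adequately powered (power ≥ 0.80)

Power calculation (one-sample t-test, normal approximation):
z_β = d · √n - z_{α/2}
z_β = 0.41 · √105 - 1.960
z_β = 0.41 · 10.247 - 1.960
z_β = 2.241

Power = Φ(z_β) = Φ(2.241) ≈ 0.987

Effect size d = 0.41 is small by Cohen's convention (0.2/0.5/0.8).

Threshold: power ≥ 0.80 is conventionally adequate.
Power ≈ 0.99 → the study is adequately powered (power ≥ 0.80).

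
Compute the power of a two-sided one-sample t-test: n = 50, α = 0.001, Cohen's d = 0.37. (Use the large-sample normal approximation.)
Power ≈ 0.25

Power calculation (one-sample t-test, normal approximation):
z_β = d · √n - z_{α/2}
z_β = 0.37 · √50 - 3.291
z_β = 0.37 · 7.071 - 3.291
z_β = -0.674

Power = Φ(z_β) = Φ(-0.674) ≈ 0.250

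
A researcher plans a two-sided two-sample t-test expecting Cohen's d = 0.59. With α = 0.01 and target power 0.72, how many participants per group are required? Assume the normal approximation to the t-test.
n = 58 per group

Sample size formula (two-sample t-test, normal approximation):
n = 2 · ((z_{α/2} + z_β) / d)²

z_{α/2} = 2.576 (for α = 0.01, two-sided)
z_β = 0.583 (for power = 0.72)
d = 0.59

n = 2 · ((2.576 + 0.583) / 0.59)²
n = 2 · (5.354)²
n ≈ 57.33
Round up to the next whole number: n = 58 per group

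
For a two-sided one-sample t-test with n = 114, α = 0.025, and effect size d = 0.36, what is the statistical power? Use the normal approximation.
Power ≈ 0.95

Power calculation (one-sample t-test, normal approximation):
z_β = d · √n - z_{α/2}
z_β = 0.36 · √114 - 2.241
z_β = 0.36 · 10.677 - 2.241
z_β = 1.602

Power = Φ(z_β) = Φ(1.602) ≈ 0.945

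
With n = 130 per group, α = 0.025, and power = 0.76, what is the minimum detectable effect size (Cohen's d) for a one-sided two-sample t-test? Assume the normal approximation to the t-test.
d ≈ 0.33

Minimum detectable effect (two-sample t-test, normal approximation):
d = (z_α + z_β) / √(n/2)
d = (1.960 + 0.706) / √(130/2)
d = 2.666 / 8.062
d ≈ 0.33

By Cohen's convention (0.2 small / 0.5 medium / 0.8 large): small effect.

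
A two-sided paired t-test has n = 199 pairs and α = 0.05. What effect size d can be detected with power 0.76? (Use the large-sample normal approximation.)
d ≈ 0.19

Minimum detectable effect (paired t-test, normal approximation):
d = (z_{α/2} + z_β) / √n
d = (1.960 + 0.706) / √199
d = 2.666 / 14.107
d ≈ 0.19

By Cohen's convention (0.2 small / 0.5 medium / 0.8 large): very small effect.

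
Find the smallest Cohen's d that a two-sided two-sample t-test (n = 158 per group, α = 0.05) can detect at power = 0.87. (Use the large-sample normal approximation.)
d ≈ 0.35

Minimum detectable effect (two-sample t-test, normal approximation):
d = (z_{α/2} + z_β) / √(n/2)
d = (1.960 + 1.126) / √(158/2)
d = 3.086 / 8.888
d ≈ 0.35

By Cohen's convention (0.2 small / 0.5 medium / 0.8 large): small effect.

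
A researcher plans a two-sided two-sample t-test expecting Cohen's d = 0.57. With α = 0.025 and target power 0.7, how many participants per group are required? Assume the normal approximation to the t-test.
n = 48 per group

Sample size formula (two-sample t-test, normal approximation):
n = 2 · ((z_{α/2} + z_β) / d)²

z_{α/2} = 2.241 (for α = 0.025, two-sided)
z_β = 0.524 (for power = 0.7)
d = 0.57

n = 2 · ((2.241 + 0.524) / 0.57)²
n = 2 · (4.851)²
n ≈ 47.06
Round up to the next whole number: n = 48 per group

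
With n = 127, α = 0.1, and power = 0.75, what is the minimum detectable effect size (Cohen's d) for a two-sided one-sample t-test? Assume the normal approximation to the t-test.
d ≈ 0.21

Minimum detectable effect (one-sample t-test, normal approximation):
d = (z_{α/2} + z_β) / √n
d = (1.645 + 0.674) / √127
d = 2.319 / 11.269
d ≈ 0.21

By Cohen's convention (0.2 small / 0.5 medium / 0.8 large): small effect.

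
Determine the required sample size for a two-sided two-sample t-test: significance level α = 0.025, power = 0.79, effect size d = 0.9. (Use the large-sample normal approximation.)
n = 23 per group

Sample size formula (two-sample t-test, normal approximation):
n = 2 · ((z_{α/2} + z_β) / d)²

z_{α/2} = 2.241 (for α = 0.025, two-sided)
z_β = 0.806 (for power = 0.79)
d = 0.9

n = 2 · ((2.241 + 0.806) / 0.9)²
n = 2 · (3.386)²
n ≈ 22.93
Round up to the next whole number: n = 23 per group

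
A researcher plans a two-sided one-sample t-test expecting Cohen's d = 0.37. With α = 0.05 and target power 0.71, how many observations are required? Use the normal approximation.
n = 47

Sample size formula (one-sample t-test, normal approximation):
n = ((z_{α/2} + z_β) / d)²

z_{α/2} = 1.960 (for α = 0.05, two-sided)
z_β = 0.553 (for power = 0.71)
d = 0.37

n = ((1.960 + 0.553) / 0.37)²
n = (6.792)²
n ≈ 46.13
Round up to the next whole number: n = 47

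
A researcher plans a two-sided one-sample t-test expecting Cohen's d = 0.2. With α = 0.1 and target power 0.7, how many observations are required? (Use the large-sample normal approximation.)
n = 118

Sample size formula (one-sample t-test, normal approximation):
n = ((z_{α/2} + z_β) / d)²

z_{α/2} = 1.645 (for α = 0.1, two-sided)
z_β = 0.524 (for power = 0.7)
d = 0.2

n = ((1.645 + 0.524) / 0.2)²
n = (10.845)²
n ≈ 117.61
Round up to the next whole number: n = 118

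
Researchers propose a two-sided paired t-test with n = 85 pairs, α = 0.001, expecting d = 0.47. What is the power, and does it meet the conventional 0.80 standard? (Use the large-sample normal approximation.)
Power ≈ 0.85; the study is adequately powered (power ≥ 0.80)

Power calculation (paired t-test, normal approximation):
z_β = d · √n - z_{α/2}
z_β = 0.47 · √85 - 3.291
z_β = 0.47 · 9.220 - 3.291
z_β = 1.043

Power = Φ(z_β) = Φ(1.043) ≈ 0.851

Effect size d = 0.47 is small by Cohen's convention (0.2/0.5/0.8).

Threshold: power ≥ 0.80 is conventionally adequate.
Power ≈ 0.85 → the study is adequately powered (power ≥ 0.80).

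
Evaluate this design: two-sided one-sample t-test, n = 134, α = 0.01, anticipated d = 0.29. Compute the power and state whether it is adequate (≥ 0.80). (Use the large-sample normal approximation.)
Power ≈ 0.78; the study is underpowered (power < 0.80)

Power calculation (one-sample t-test, normal approximation):
z_β = d · √n - z_{α/2}
z_β = 0.29 · √134 - 2.576
z_β = 0.29 · 11.576 - 2.576
z_β = 0.781

Power = Φ(z_β) = Φ(0.781) ≈ 0.783

Effect size d = 0.29 is small by Cohen's convention (0.2/0.5/0.8).

Threshold: power ≥ 0.80 is conventionally adequate.
Power ≈ 0.78 → the study is underpowered (power < 0.80).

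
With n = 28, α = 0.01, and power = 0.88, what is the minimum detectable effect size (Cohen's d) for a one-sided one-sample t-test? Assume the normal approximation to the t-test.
d ≈ 0.66

Minimum detectable effect (one-sample t-test, normal approximation):
d = (z_α + z_β) / √n
d = (2.326 + 1.175) / √28
d = 3.501 / 5.292
d ≈ 0.66

By Cohen's convention (0.2 small / 0.5 medium / 0.8 large): medium effect.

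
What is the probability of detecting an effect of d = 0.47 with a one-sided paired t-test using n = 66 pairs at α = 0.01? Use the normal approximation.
Power ≈ 0.93

Power calculation (paired t-test, normal approximation):
z_β = d · √n - z_α
z_β = 0.47 · √66 - 2.326
z_β = 0.47 · 8.124 - 2.326
z_β = 1.492

Power = Φ(z_β) = Φ(1.492) ≈ 0.932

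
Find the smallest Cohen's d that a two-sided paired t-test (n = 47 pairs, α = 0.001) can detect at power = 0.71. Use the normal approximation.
d ≈ 0.56

Minimum detectable effect (paired t-test, normal approximation):
d = (z_{α/2} + z_β) / √n
d = (3.291 + 0.553) / √47
d = 3.844 / 6.856
d ≈ 0.56

By Cohen's convention (0.2 small / 0.5 medium / 0.8 large): medium effect.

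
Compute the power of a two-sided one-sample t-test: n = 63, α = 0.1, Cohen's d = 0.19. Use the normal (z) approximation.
Power ≈ 0.45

Power calculation (one-sample t-test, normal approximation):
z_β = d · √n - z_{α/2}
z_β = 0.19 · √63 - 1.645
z_β = 0.19 · 7.937 - 1.645
z_β = -0.137

Power = Φ(z_β) = Φ(-0.137) ≈ 0.446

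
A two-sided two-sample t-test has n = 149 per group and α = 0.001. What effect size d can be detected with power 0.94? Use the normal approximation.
d ≈ 0.56

Minimum detectable effect (two-sample t-test, normal approximation):
d = (z_{α/2} + z_β) / √(n/2)
d = (3.291 + 1.555) / √(149/2)
d = 4.845 / 8.631
d ≈ 0.56

By Cohen's convention (0.2 small / 0.5 medium / 0.8 large): medium effect.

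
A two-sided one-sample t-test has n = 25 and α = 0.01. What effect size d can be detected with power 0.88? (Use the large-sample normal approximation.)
d ≈ 0.75

Minimum detectable effect (one-sample t-test, normal approximation):
d = (z_{α/2} + z_β) / √n
d = (2.576 + 1.175) / √25
d = 3.751 / 5.000
d ≈ 0.75

By Cohen's convention (0.2 small / 0.5 medium / 0.8 large): medium effect.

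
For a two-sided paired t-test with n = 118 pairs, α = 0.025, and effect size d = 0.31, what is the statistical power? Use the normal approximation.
Power ≈ 0.87

Power calculation (paired t-test, normal approximation):
z_β = d · √n - z_{α/2}
z_β = 0.31 · √118 - 2.241
z_β = 0.31 · 10.863 - 2.241
z_β = 1.126

Power = Φ(z_β) = Φ(1.126) ≈ 0.870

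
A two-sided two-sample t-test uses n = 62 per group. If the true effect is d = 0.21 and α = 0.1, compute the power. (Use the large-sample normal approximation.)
Power ≈ 0.32

Power calculation (two-sample t-test, normal approximation):
z_β = d · √(n/2) - z_{α/2}
z_β = 0.21 · √(62/2) - 1.645
z_β = 0.21 · 5.568 - 1.645
z_β = -0.476

Power = Φ(z_β) = Φ(-0.476) ≈ 0.317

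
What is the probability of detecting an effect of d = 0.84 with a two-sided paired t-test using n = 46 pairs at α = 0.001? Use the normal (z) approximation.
Power ≈ 0.99

Power calculation (paired t-test, normal approximation):
z_β = d · √n - z_{α/2}
z_β = 0.84 · √46 - 3.291
z_β = 0.84 · 6.782 - 3.291
z_β = 2.407

Power = Φ(z_β) = Φ(2.407) ≈ 0.992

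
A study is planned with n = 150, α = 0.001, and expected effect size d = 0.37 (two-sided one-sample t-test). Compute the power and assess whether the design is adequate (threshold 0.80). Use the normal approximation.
Power ≈ 0.89; the study is adequately powered (power ≥ 0.80)

Power calculation (one-sample t-test, normal approximation):
z_β = d · √n - z_{α/2}
z_β = 0.37 · √150 - 3.291
z_β = 0.37 · 12.247 - 3.291
z_β = 1.241

Power = Φ(z_β) = Φ(1.241) ≈ 0.893

Effect size d = 0.37 is small by Cohen's convention (0.2/0.5/0.8).

Threshold: power ≥ 0.80 is conventionally adequate.
Power ≈ 0.89 → the study is adequately powered (power ≥ 0.80).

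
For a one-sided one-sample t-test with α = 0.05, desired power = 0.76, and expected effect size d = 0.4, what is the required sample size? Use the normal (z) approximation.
n = 35

Sample size formula (one-sample t-test, normal approximation):
n = ((z_α + z_β) / d)²

z_α = 1.645 (for α = 0.05, one-sided)
z_β = 0.706 (for power = 0.76)
d = 0.4

n = ((1.645 + 0.706) / 0.4)²
n = (5.878)²
n ≈ 34.55
Round up to the next whole number: n = 35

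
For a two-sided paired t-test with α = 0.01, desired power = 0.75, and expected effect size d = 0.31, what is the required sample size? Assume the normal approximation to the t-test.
n = 110 pairs

Sample size formula (paired t-test, normal approximation):
n = ((z_{α/2} + z_β) / d)²

z_{α/2} = 2.576 (for α = 0.01, two-sided)
z_β = 0.674 (for power = 0.75)
d = 0.31

n = ((2.576 + 0.674) / 0.31)²
n = (10.484)²
n ≈ 109.91
Round up to the next whole number: n = 110 pairs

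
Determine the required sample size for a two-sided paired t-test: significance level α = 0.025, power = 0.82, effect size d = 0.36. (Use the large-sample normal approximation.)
n = 77 pairs

Sample size formula (paired t-test, normal approximation):
n = ((z_{α/2} + z_β) / d)²

z_{α/2} = 2.241 (for α = 0.025, two-sided)
z_β = 0.915 (for power = 0.82)
d = 0.36

n = ((2.241 + 0.915) / 0.36)²
n = (8.767)²
n ≈ 76.86
Round up to the next whole number: n = 77 pairs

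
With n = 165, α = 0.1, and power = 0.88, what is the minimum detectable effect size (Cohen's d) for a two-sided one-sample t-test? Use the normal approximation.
d ≈ 0.22

Minimum detectable effect (one-sample t-test, normal approximation):
d = (z_{α/2} + z_β) / √n
d = (1.645 + 1.175) / √165
d = 2.820 / 12.845
d ≈ 0.22

By Cohen's convention (0.2 small / 0.5 medium / 0.8 large): small effect.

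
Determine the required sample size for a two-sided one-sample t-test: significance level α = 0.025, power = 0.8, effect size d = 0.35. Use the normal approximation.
n = 78

Sample size formula (one-sample t-test, normal approximation):
n = ((z_{α/2} + z_β) / d)²

z_{α/2} = 2.241 (for α = 0.025, two-sided)
z_β = 0.842 (for power = 0.8)
d = 0.35

n = ((2.241 + 0.842) / 0.35)²
n = (8.809)²
n ≈ 77.60
Round up to the next whole number: n = 78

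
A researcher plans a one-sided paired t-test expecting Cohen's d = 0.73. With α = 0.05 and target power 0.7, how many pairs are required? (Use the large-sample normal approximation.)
n = 9 pairs

Sample size formula (paired t-test, normal approximation):
n = ((z_α + z_β) / d)²

z_α = 1.645 (for α = 0.05, one-sided)
z_β = 0.524 (for power = 0.7)
d = 0.73

n = ((1.645 + 0.524) / 0.73)²
n = (2.971)²
n ≈ 8.83
Round up to the next whole number: n = 9 pairs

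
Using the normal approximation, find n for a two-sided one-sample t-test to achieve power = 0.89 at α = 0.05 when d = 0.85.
n = 15

Sample size formula (one-sample t-test, normal approximation):
n = ((z_{α/2} + z_β) / d)²

z_{α/2} = 1.960 (for α = 0.05, two-sided)
z_β = 1.227 (for power = 0.89)
d = 0.85

n = ((1.960 + 1.227) / 0.85)²
n = (3.749)²
n ≈ 14.06
Round up to the next whole number: n = 15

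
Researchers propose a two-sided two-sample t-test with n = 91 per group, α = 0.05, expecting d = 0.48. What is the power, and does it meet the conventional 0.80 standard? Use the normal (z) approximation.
Power ≈ 0.90; the study is adequately powered (power ≥ 0.80)

Power calculation (two-sample t-test, normal approximation):
z_β = d · √(n/2) - z_{α/2}
z_β = 0.48 · √(91/2) - 1.960
z_β = 0.48 · 6.745 - 1.960
z_β = 1.278

Power = Φ(z_β) = Φ(1.278) ≈ 0.899

Effect size d = 0.48 is small by Cohen's convention (0.2/0.5/0.8).

Threshold: power ≥ 0.80 is conventionally adequate.
Power ≈ 0.90 → the study is adequately powered (power ≥ 0.80).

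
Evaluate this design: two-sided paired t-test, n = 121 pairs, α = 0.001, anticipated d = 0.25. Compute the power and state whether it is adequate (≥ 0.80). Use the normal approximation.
Power ≈ 0.29; the study is underpowered (power < 0.80)

Power calculation (paired t-test, normal approximation):
z_β = d · √n - z_{α/2}
z_β = 0.25 · √121 - 3.291
z_β = 0.25 · 11.000 - 3.291
z_β = -0.541

Power = Φ(z_β) = Φ(-0.541) ≈ 0.294

Effect size d = 0.25 is small by Cohen's convention (0.2/0.5/0.8).

Threshold: power ≥ 0.80 is conventionally adequate.
Power ≈ 0.29 → the study is underpowered (power < 0.80).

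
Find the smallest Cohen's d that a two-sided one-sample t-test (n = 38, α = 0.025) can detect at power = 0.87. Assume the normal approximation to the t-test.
d ≈ 0.55

Minimum detectable effect (one-sample t-test, normal approximation):
d = (z_{α/2} + z_β) / √n
d = (2.241 + 1.126) / √38
d = 3.368 / 6.164
d ≈ 0.55

By Cohen's convention (0.2 small / 0.5 medium / 0.8 large): medium effect.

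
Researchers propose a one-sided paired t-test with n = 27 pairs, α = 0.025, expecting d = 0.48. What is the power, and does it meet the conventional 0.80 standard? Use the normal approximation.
Power ≈ 0.70; the study is underpowered (power < 0.80)

Power calculation (paired t-test, normal approximation):
z_β = d · √n - z_α
z_β = 0.48 · √27 - 1.960
z_β = 0.48 · 5.196 - 1.960
z_β = 0.534

Power = Φ(z_β) = Φ(0.534) ≈ 0.703

Effect size d = 0.48 is small by Cohen's convention (0.2/0.5/0.8).

Threshold: power ≥ 0.80 is conventionally adequate.
Power ≈ 0.70 → the study is underpowered (power < 0.80).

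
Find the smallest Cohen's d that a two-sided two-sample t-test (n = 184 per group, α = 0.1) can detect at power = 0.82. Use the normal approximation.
d ≈ 0.27

Minimum detectable effect (two-sample t-test, normal approximation):
d = (z_{α/2} + z_β) / √(n/2)
d = (1.645 + 0.915) / √(184/2)
d = 2.560 / 9.592
d ≈ 0.27

By Cohen's convention (0.2 small / 0.5 medium / 0.8 large): small effect.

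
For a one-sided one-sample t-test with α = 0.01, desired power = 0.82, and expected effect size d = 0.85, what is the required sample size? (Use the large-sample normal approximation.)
n = 15

Sample size formula (one-sample t-test, normal approximation):
n = ((z_α + z_β) / d)²

z_α = 2.326 (for α = 0.01, one-sided)
z_β = 0.915 (for power = 0.82)
d = 0.85

n = ((2.326 + 0.915) / 0.85)²
n = (3.813)²
n ≈ 14.54
Round up to the next whole number: n = 15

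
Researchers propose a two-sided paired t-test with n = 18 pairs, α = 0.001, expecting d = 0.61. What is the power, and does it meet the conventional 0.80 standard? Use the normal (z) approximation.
Power ≈ 0.24; the study is underpowered (power < 0.80)

Power calculation (paired t-test, normal approximation):
z_β = d · √n - z_{α/2}
z_β = 0.61 · √18 - 3.291
z_β = 0.61 · 4.243 - 3.291
z_β = -0.703

Power = Φ(z_β) = Φ(-0.703) ≈ 0.241

Effect size d = 0.61 is medium by Cohen's convention (0.2/0.5/0.8).

Threshold: power ≥ 0.80 is conventionally adequate.
Power ≈ 0.24 → the study is underpowered (power < 0.80).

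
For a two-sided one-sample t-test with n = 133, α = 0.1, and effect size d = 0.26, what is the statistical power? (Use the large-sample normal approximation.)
Power ≈ 0.91

Power calculation (one-sample t-test, normal approximation):
z_β = d · √n - z_{α/2}
z_β = 0.26 · √133 - 1.645
z_β = 0.26 · 11.533 - 1.645
z_β = 1.354

Power = Φ(z_β) = Φ(1.354) ≈ 0.912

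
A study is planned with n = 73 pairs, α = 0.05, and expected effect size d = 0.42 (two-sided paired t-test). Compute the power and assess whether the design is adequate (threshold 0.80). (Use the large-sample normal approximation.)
Power ≈ 0.95; the study is adequately powered (power ≥ 0.80)

Power calculation (paired t-test, normal approximation):
z_β = d · √n - z_{α/2}
z_β = 0.42 · √73 - 1.960
z_β = 0.42 · 8.544 - 1.960
z_β = 1.629

Power = Φ(z_β) = Φ(1.629) ≈ 0.948

Effect size d = 0.42 is small by Cohen's convention (0.2/0.5/0.8).

Threshold: power ≥ 0.80 is conventionally adequate.
Power ≈ 0.95 → the study is adequately powered (power ≥ 0.80).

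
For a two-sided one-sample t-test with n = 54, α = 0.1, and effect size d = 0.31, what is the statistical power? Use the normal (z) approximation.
Power ≈ 0.74

Power calculation (one-sample t-test, normal approximation):
z_β = d · √n - z_{α/2}
z_β = 0.31 · √54 - 1.645
z_β = 0.31 · 7.348 - 1.645
z_β = 0.633

Power = Φ(z_β) = Φ(0.633) ≈ 0.737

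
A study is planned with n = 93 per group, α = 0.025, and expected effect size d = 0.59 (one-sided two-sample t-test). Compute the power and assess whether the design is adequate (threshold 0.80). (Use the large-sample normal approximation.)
Power ≈ 0.98; the study is adequately powered (power ≥ 0.80)

Power calculation (two-sample t-test, normal approximation):
z_β = d · √(n/2) - z_α
z_β = 0.59 · √(93/2) - 1.960
z_β = 0.59 · 6.819 - 1.960
z_β = 2.063

Power = Φ(z_β) = Φ(2.063) ≈ 0.980

Effect size d = 0.59 is medium by Cohen's convention (0.2/0.5/0.8).

Threshold: power ≥ 0.80 is conventionally adequate.
Power ≈ 0.98 → the study is adequately powered (power ≥ 0.80).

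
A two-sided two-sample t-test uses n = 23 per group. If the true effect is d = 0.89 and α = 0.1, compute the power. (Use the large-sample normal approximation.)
Power ≈ 0.92

Power calculation (two-sample t-test, normal approximation):
z_β = d · √(n/2) - z_{α/2}
z_β = 0.89 · √(23/2) - 1.645
z_β = 0.89 · 3.391 - 1.645
z_β = 1.373

Power = Φ(z_β) = Φ(1.373) ≈ 0.915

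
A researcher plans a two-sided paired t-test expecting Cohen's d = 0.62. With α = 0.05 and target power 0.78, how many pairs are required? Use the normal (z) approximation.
n = 20 pairs

Sample size formula (paired t-test, normal approximation):
n = ((z_{α/2} + z_β) / d)²

z_{α/2} = 1.960 (for α = 0.05, two-sided)
z_β = 0.772 (for power = 0.78)
d = 0.62

n = ((1.960 + 0.772) / 0.62)²
n = (4.406)²
n ≈ 19.41
Round up to the next whole number: n = 20 pairs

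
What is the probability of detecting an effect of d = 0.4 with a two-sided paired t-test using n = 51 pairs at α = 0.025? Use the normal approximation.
Power ≈ 0.73

Power calculation (paired t-test, normal approximation):
z_β = d · √n - z_{α/2}
z_β = 0.4 · √51 - 2.241
z_β = 0.4 · 7.141 - 2.241
z_β = 0.615

Power = Φ(z_β) = Φ(0.615) ≈ 0.731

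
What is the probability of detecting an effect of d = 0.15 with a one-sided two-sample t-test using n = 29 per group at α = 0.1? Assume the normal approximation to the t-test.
Power ≈ 0.24

Power calculation (two-sample t-test, normal approximation):
z_β = d · √(n/2) - z_α
z_β = 0.15 · √(29/2) - 1.282
z_β = 0.15 · 3.808 - 1.282
z_β = -0.710

Power = Φ(z_β) = Φ(-0.710) ≈ 0.239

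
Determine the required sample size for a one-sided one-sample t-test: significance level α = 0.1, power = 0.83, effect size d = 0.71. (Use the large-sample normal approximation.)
n = 10

Sample size formula (one-sample t-test, normal approximation):
n = ((z_α + z_β) / d)²

z_α = 1.282 (for α = 0.1, one-sided)
z_β = 0.954 (for power = 0.83)
d = 0.71

n = ((1.282 + 0.954) / 0.71)²
n = (3.149)²
n ≈ 9.92
Round up to the next whole number: n = 10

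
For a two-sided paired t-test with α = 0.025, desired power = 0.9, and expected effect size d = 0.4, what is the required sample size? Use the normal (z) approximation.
n = 78 pairs

Sample size formula (paired t-test, normal approximation):
n = ((z_{α/2} + z_β) / d)²

z_{α/2} = 2.241 (for α = 0.025, two-sided)
z_β = 1.282 (for power = 0.9)
d = 0.4

n = ((2.241 + 1.282) / 0.4)²
n = (8.808)²
n ≈ 77.58
Round up to the next whole number: n = 78 pairs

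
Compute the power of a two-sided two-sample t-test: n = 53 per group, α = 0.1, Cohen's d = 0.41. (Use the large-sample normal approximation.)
Power ≈ 0.68

Power calculation (two-sample t-test, normal approximation):
z_β = d · √(n/2) - z_{α/2}
z_β = 0.41 · √(53/2) - 1.645
z_β = 0.41 · 5.148 - 1.645
z_β = 0.466

Power = Φ(z_β) = Φ(0.466) ≈ 0.679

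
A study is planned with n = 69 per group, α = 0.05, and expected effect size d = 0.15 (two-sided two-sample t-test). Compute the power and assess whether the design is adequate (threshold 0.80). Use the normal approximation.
Power ≈ 0.14; the study is underpowered (power < 0.80)

Power calculation (two-sample t-test, normal approximation):
z_β = d · √(n/2) - z_{α/2}
z_β = 0.15 · √(69/2) - 1.960
z_β = 0.15 · 5.874 - 1.960
z_β = -1.079

Power = Φ(z_β) = Φ(-1.079) ≈ 0.140

Effect size d = 0.15 is very small by Cohen's convention (0.2/0.5/0.8).

Threshold: power ≥ 0.80 is conventionally adequate.
Power ≈ 0.14 → the study is underpowered (power < 0.80).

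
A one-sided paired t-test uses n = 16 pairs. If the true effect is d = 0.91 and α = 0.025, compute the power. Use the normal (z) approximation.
Power ≈ 0.95

Power calculation (paired t-test, normal approximation):
z_β = d · √n - z_α
z_β = 0.91 · √16 - 1.960
z_β = 0.91 · 4.000 - 1.960
z_β = 1.680

Power = Φ(z_β) = Φ(1.680) ≈ 0.954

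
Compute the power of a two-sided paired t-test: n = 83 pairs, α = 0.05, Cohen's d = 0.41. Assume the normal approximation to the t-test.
Power ≈ 0.96

Power calculation (paired t-test, normal approximation):
z_β = d · √n - z_{α/2}
z_β = 0.41 · √83 - 1.960
z_β = 0.41 · 9.110 - 1.960
z_β = 1.775

Power = Φ(z_β) = Φ(1.775) ≈ 0.962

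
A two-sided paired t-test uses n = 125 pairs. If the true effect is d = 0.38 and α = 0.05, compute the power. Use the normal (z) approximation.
Power ≈ 0.99

Power calculation (paired t-test, normal approximation):
z_β = d · √n - z_{α/2}
z_β = 0.38 · √125 - 1.960
z_β = 0.38 · 11.180 - 1.960
z_β = 2.289

Power = Φ(z_β) = Φ(2.289) ≈ 0.989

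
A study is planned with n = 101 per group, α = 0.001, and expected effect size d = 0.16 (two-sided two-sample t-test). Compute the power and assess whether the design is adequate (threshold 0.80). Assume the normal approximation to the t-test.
Power ≈ 0.02; the study is underpowered (power < 0.80)

Power calculation (two-sample t-test, normal approximation):
z_β = d · √(n/2) - z_{α/2}
z_β = 0.16 · √(101/2) - 3.291
z_β = 0.16 · 7.106 - 3.291
z_β = -2.154

Power = Φ(z_β) = Φ(-2.154) ≈ 0.016

Effect size d = 0.16 is very small by Cohen's convention (0.2/0.5/0.8).

Threshold: power ≥ 0.80 is conventionally adequate.
Power ≈ 0.02 → the study is underpowered (power < 0.80).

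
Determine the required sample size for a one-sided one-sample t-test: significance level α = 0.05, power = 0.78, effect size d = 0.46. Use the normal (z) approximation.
n = 28

Sample size formula (one-sample t-test, normal approximation):
n = ((z_α + z_β) / d)²

z_α = 1.645 (for α = 0.05, one-sided)
z_β = 0.772 (for power = 0.78)
d = 0.46

n = ((1.645 + 0.772) / 0.46)²
n = (5.254)²
n ≈ 27.60
Round up to the next whole number: n = 28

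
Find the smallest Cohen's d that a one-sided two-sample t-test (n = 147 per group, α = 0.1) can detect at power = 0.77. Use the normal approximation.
d ≈ 0.24

Minimum detectable effect (two-sample t-test, normal approximation):
d = (z_α + z_β) / √(n/2)
d = (1.282 + 0.739) / √(147/2)
d = 2.020 / 8.573
d ≈ 0.24

By Cohen's convention (0.2 small / 0.5 medium / 0.8 large): small effect.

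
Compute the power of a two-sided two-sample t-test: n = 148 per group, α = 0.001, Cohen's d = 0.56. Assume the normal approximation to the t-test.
Power ≈ 0.94

Power calculation (two-sample t-test, normal approximation):
z_β = d · √(n/2) - z_{α/2}
z_β = 0.56 · √(148/2) - 3.291
z_β = 0.56 · 8.602 - 3.291
z_β = 1.527

Power = Φ(z_β) = Φ(1.527) ≈ 0.937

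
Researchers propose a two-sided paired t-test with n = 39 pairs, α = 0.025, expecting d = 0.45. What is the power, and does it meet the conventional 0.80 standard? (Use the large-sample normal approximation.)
Power ≈ 0.72; the study is underpowered (power < 0.80)

Power calculation (paired t-test, normal approximation):
z_β = d · √n - z_{α/2}
z_β = 0.45 · √39 - 2.241
z_β = 0.45 · 6.245 - 2.241
z_β = 0.569

Power = Φ(z_β) = Φ(0.569) ≈ 0.715

Effect size d = 0.45 is small by Cohen's convention (0.2/0.5/0.8).

Threshold: power ≥ 0.80 is conventionally adequate.
Power ≈ 0.72 → the study is underpowered (power < 0.80).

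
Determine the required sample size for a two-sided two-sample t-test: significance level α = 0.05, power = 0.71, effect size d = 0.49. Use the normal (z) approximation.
n = 53 per group

Sample size formula (two-sample t-test, normal approximation):
n = 2 · ((z_{α/2} + z_β) / d)²

z_{α/2} = 1.960 (for α = 0.05, two-sided)
z_β = 0.553 (for power = 0.71)
d = 0.49

n = 2 · ((1.960 + 0.553) / 0.49)²
n = 2 · (5.129)²
n ≈ 52.61
Round up to the next whole number: n = 53 per group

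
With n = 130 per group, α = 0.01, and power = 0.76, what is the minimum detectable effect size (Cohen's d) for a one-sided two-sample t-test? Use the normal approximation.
d ≈ 0.38

Minimum detectable effect (two-sample t-test, normal approximation):
d = (z_α + z_β) / √(n/2)
d = (2.326 + 0.706) / √(130/2)
d = 3.033 / 8.062
d ≈ 0.38

By Cohen's convention (0.2 small / 0.5 medium / 0.8 large): small effect.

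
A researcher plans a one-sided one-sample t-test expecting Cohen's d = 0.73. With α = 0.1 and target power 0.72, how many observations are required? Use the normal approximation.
n = 7

Sample size formula (one-sample t-test, normal approximation):
n = ((z_α + z_β) / d)²

z_α = 1.282 (for α = 0.1, one-sided)
z_β = 0.583 (for power = 0.72)
d = 0.73

n = ((1.282 + 0.583) / 0.73)²
n = (2.555)²
n ≈ 6.53
Round up to the next whole number: n = 7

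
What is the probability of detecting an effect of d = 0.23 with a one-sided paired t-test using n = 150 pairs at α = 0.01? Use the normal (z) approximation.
Power ≈ 0.69

Power calculation (paired t-test, normal approximation):
z_β = d · √n - z_α
z_β = 0.23 · √150 - 2.326
z_β = 0.23 · 12.247 - 2.326
z_β = 0.491

Power = Φ(z_β) = Φ(0.491) ≈ 0.688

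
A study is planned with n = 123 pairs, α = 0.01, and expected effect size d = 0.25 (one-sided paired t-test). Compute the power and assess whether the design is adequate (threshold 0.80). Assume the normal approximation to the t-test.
Power ≈ 0.67; the study is underpowered (power < 0.80)

Power calculation (paired t-test, normal approximation):
z_β = d · √n - z_α
z_β = 0.25 · √123 - 2.326
z_β = 0.25 · 11.091 - 2.326
z_β = 0.446

Power = Φ(z_β) = Φ(0.446) ≈ 0.672

Effect size d = 0.25 is small by Cohen's convention (0.2/0.5/0.8).

Threshold: power ≥ 0.80 is conventionally adequate.
Power ≈ 0.67 → the study is underpowered (power < 0.80).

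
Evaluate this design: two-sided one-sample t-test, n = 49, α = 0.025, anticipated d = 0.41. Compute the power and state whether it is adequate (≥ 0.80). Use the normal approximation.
Power ≈ 0.74; the study is underpowered (power < 0.80)

Power calculation (one-sample t-test, normal approximation):
z_β = d · √n - z_{α/2}
z_β = 0.41 · √49 - 2.241
z_β = 0.41 · 7.000 - 2.241
z_β = 0.629

Power = Φ(z_β) = Φ(0.629) ≈ 0.735

Effect size d = 0.41 is small by Cohen's convention (0.2/0.5/0.8).

Threshold: power ≥ 0.80 is conventionally adequate.
Power ≈ 0.74 → the study is underpowered (power < 0.80).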